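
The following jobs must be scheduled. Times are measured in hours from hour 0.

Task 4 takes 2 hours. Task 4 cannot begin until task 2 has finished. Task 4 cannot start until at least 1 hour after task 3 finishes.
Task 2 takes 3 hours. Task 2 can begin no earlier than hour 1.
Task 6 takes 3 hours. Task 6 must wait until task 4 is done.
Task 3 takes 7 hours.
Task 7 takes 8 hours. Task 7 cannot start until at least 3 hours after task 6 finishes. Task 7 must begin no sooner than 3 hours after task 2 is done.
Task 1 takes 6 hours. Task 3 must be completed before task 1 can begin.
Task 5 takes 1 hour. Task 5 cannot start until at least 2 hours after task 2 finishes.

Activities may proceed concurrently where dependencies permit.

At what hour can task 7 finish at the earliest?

24

Nothing blocks task 3, so it runs from hour 0 to hour 7.
Task 2 cannot begin until its own release at hour 1. It runs from hour 1 to 1 + 3 = hour 4.
Task 4 has to wait for task 2 (finishes hour 4); task 3 (finishes hour 7, plus 1-hour gap → hour 8). The latest of these is hour 8, so task 4 runs hour 8 to 8 + 2 = hour 10.
After task 4 (finishes hour 10), task 6 can start at hour 10 and finishes at hour 13.
Task 7 has to wait for task 6 (finishes hour 13, plus 3-hour gap → hour 16); task 2 (finishes hour 4, plus 3-hour gap → hour 7). The latest of these is hour 16, so task 7 runs hour 16 to 16 + 8 = hour 24.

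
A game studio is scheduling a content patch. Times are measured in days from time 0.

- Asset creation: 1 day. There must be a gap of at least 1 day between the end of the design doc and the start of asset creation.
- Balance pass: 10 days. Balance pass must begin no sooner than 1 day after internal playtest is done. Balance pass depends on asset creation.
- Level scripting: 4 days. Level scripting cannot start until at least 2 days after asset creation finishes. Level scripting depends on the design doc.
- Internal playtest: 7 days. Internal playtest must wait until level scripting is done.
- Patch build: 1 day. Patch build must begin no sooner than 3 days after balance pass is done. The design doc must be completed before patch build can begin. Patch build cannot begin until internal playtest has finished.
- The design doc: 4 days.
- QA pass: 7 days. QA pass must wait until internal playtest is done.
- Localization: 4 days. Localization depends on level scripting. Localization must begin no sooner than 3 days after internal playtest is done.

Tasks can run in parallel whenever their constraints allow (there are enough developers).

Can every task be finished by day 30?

No

The design doc has no prerequisites, so it starts at day 0 and finishes at day 4.
After the design doc (finishes day 4, plus 1-day gap → day 5), asset creation can start at day 5 and finishes at day 6.
Level scripting has to wait for asset creation (finishes day 6, plus 2-day gap → day 8); the design doc (finishes day 4). The latest of these is day 8, so level scripting runs day 8 to 8 + 4 = day 12.
Internal playtest waits on level scripting (finishes day 12), so it starts at day 12 and finishes at 12 + 7 = day 19.
QA pass cannot begin until internal playtest (finishes day 19). It runs from day 19 to 19 + 7 = day 26.
For localization: level scripting (finishes day 12); internal playtest (finishes day 19, plus 3-day gap → day 22). Taking the maximum gives a start of day 22, and it finishes at 22 + 4 = day 26.
Balance pass needs all of internal playtest (finishes day 19, plus 1-day gap → day 20); asset creation (finishes day 6). That puts its earliest start at day 20; it finishes at 20 + 10 = day 30.
Patch build has to wait for balance pass (finishes day 30, plus 3-day gap → day 33); the design doc (finishes day 4); internal playtest (finishes day 19). The latest of these is day 33, so patch build runs day 33 to 33 + 1 = day 34.
The earliest everything can be done is day 34, which is after the deadline of 30, so it is not possible.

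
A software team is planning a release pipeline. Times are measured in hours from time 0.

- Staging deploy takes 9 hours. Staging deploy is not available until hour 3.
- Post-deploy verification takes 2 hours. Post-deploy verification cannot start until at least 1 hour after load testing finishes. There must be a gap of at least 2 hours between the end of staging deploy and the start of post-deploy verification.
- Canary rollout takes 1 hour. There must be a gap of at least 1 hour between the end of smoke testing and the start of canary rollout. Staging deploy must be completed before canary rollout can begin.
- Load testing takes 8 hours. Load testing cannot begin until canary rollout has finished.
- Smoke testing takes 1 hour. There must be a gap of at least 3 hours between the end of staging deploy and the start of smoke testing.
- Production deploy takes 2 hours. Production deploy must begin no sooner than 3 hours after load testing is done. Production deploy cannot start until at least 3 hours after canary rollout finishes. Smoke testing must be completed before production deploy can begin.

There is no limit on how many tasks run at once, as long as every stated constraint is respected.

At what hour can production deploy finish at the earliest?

31

Staging deploy cannot begin until its own release at hour 3. It runs from hour 3 to 3 + 9 = hour 12.
Smoke testing waits on staging deploy (finishes hour 12, plus 3-hour gap → hour 15), so it starts at hour 15 and finishes at 15 + 1 = hour 16.
Canary rollout has to wait for smoke testing (finishes hour 16, plus 1-hour gap → hour 17); staging deploy (finishes hour 12). The latest of these is hour 17, so canary rollout runs hour 17 to 17 + 1 = hour 18.
Load testing waits on canary rollout (finishes hour 18), so it starts at hour 18 and finishes at 18 + 8 = hour 26.
For production deploy: load testing (finishes hour 26, plus 3-hour gap → hour 29); canary rollout (finishes hour 18, plus 3-hour gap → hour 21); smoke testing (finishes hour 16). Taking the maximum gives a start of hour 29, and it finishes at 29 + 2 = hour 31.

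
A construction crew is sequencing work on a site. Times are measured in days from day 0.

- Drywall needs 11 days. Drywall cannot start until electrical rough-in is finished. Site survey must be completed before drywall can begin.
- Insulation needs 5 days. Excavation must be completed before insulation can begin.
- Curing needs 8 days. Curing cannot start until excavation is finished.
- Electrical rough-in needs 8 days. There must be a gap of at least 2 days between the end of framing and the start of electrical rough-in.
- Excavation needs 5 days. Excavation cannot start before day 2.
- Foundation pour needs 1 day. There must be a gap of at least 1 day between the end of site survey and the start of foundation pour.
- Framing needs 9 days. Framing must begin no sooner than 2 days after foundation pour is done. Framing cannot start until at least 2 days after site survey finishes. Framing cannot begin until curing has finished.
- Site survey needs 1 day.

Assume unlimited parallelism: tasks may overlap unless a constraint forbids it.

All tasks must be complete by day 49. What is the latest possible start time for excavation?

6

Nothing follows drywall; the deadline of day 49 is its only limit. It must start by 49 − 11 = day 38.
Electrical rough-in feeds into drywall (must start by day 38); so electrical rough-in must finish by day 38 and therefore start by day 30.
Framing feeds into electrical rough-in (must start by day 30, minus 2-day gap → day 28); so framing must finish by day 28 and therefore start by day 19.
Since framing (must start by day 19) depends on it, curing must finish by day 19. Backing off its 8-day duration gives a latest start of day 11.
Insulation has no dependents, so it just needs to finish by day 49. Starting by 49 − 5 = day 44 achieves that.
Excavation must finish in time for curing (must start by day 11); insulation (must start by day 44). The tightest is day 11, so excavation must start by 11 − 5 = day 6.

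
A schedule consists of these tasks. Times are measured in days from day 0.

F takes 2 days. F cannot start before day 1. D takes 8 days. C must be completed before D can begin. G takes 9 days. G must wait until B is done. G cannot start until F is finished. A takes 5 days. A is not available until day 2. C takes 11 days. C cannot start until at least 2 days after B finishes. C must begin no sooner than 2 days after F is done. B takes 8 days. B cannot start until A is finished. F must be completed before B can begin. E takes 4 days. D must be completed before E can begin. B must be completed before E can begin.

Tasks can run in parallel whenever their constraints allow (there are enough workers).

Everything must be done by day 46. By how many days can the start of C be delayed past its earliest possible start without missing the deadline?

After its own release at day 1, F can start at day 1 and finishes at day 3.
After its own release at day 2, A can start at day 2 and finishes at day 7.
B cannot start until A (finishes day 7); F (finishes day 3). The controlling bound is day 7, so B finishes at 7 + 8 = day 15.
C has to wait for B (finishes day 15, plus 2-day gap → day 17); F (finishes day 3, plus 2-day gap → day 5). The latest of these is day 17, so C runs day 17 to 17 + 11 = day 28.

Working backward from the deadline:
Nothing follows E; the deadline of day 46 is its only limit. It must start by 46 − 4 = day 42.
D has to be done before E (must start by day 42). That means finishing by day 42, i.e. starting by 42 − 8 = day 34.
C has to be done before D (must start by day 34). That means finishing by day 34, i.e. starting by 34 − 11 = day 23.
So C can start as early as day 17 and as late as day 23, giving 23 − 17 = 6 days of slack.

6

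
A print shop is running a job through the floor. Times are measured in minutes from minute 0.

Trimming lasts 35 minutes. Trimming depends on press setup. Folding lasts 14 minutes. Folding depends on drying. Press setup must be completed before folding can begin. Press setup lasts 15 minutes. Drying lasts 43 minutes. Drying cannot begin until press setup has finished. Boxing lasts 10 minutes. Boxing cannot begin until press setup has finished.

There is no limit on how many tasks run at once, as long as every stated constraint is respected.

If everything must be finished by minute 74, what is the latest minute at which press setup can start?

2

Nothing follows folding; the deadline of minute 74 is its only limit. It must start by 74 − 14 = minute 60.
Drying feeds into folding (must start by minute 60); so drying must finish by minute 60 and therefore start by minute 17.
Nothing follows trimming; the deadline of minute 74 is its only limit. It must start by 74 − 35 = minute 39.
Boxing has no dependents, so it just needs to finish by minute 74. Starting by 74 − 10 = minute 64 achieves that.
Press setup must finish in time for drying (must start by minute 17); trimming (must start by minute 39); folding (must start by minute 60); boxing (must start by minute 64). The tightest is minute 17, so press setup must start by 17 − 15 = minute 2.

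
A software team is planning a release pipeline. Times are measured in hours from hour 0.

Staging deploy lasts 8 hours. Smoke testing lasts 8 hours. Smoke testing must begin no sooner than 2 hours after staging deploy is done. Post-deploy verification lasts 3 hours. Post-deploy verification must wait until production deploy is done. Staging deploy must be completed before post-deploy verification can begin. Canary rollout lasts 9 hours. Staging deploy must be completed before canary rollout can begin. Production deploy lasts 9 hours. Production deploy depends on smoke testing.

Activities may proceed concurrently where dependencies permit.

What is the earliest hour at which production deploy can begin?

Nothing blocks staging deploy, so it runs from hour 0 to hour 8.
Smoke testing cannot begin until staging deploy (finishes hour 8, plus 2-hour gap → hour 10). It runs from hour 10 to 10 + 8 = hour 18.
Production deploy waits on smoke testing (finishes hour 18), so the earliest it can start is hour 18.

18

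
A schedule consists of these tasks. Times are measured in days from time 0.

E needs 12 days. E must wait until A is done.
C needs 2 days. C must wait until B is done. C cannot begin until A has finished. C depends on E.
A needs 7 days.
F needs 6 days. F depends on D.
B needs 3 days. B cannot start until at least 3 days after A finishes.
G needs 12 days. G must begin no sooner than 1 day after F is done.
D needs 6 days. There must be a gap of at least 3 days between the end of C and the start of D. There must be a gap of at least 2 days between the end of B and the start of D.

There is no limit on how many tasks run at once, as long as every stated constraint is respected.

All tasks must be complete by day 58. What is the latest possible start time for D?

33

G must finish by day 58; it takes 12 days, so it must start by 58 − 12 = day 46.
F feeds into G (must start by day 46, minus 1-day gap → day 45); so F must finish by day 45 and therefore start by day 39.
D must finish before F (must start by day 39). With a 6-day duration, D must start by 39 − 6 = day 33.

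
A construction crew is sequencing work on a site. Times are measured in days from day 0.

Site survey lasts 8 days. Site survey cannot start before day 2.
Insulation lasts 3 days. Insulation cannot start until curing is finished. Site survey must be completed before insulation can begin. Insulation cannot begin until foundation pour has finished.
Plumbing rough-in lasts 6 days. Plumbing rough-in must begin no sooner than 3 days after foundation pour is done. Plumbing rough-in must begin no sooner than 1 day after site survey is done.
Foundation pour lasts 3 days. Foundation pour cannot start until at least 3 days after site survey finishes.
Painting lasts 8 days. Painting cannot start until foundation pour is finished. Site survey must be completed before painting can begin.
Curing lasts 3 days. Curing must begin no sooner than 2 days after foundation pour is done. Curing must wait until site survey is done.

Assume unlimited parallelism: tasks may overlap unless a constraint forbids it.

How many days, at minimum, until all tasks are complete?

After its own release at day 2, site survey can start at day 2 and finishes at day 10.
After site survey (finishes day 10, plus 3-day gap → day 13), foundation pour can start at day 13 and finishes at day 16.
Painting cannot start until foundation pour (finishes day 16); site survey (finishes day 10). The controlling bound is day 16, so painting finishes at 16 + 8 = day 24.
Plumbing rough-in needs all of foundation pour (finishes day 16, plus 3-day gap → day 19); site survey (finishes day 10, plus 1-day gap → day 11). That puts its earliest start at day 19; it finishes at 19 + 6 = day 25.
Curing cannot start until foundation pour (finishes day 16, plus 2-day gap → day 18); site survey (finishes day 10). The controlling bound is day 18, so curing finishes at 18 + 3 = day 21.
Insulation needs all of curing (finishes day 21); site survey (finishes day 10); foundation pour (finishes day 16). That puts its earliest start at day 21; it finishes at 21 + 3 = day 24.
All tasks are finished once the last one completes. Finish times: Site survey at 10, Foundation pour at 16, Curing at 21, Plumbing rough-in at 25, Insulation at 24, Painting at 24. The latest is day 25.

25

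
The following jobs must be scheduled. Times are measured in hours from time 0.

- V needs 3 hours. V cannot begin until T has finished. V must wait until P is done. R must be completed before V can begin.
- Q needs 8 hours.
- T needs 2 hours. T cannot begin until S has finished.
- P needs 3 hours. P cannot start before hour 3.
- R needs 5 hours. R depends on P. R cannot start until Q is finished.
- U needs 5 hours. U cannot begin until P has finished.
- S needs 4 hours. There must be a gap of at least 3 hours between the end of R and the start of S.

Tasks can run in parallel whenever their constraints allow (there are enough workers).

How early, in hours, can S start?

Q can start immediately at hour 0; it finishes at hour 8.
After its own release at hour 3, P can start at hour 3 and finishes at hour 6.
R has to wait for P (finishes hour 6); Q (finishes hour 8). The latest of these is hour 8, so R runs hour 8 to 8 + 5 = hour 13.
S waits on R (finishes hour 13, plus 3-hour gap → hour 16), so the earliest it can start is hour 16.

16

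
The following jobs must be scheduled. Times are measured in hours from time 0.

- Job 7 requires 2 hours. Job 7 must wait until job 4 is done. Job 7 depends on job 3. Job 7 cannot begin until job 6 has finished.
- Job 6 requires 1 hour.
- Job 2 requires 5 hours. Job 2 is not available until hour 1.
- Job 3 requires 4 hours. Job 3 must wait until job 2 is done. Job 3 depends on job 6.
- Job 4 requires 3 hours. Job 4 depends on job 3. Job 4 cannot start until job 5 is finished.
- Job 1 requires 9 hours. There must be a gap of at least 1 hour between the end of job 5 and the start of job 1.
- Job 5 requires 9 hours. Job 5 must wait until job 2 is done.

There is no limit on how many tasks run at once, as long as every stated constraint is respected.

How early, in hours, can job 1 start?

16

After its own release at hour 1, job 2 can start at hour 1 and finishes at hour 6.
Job 5 waits on job 2 (finishes hour 6), so it starts at hour 6 and finishes at 6 + 9 = hour 15.
Job 1 waits on job 5 (finishes hour 15, plus 1-hour gap → hour 16), so the earliest it can start is hour 16.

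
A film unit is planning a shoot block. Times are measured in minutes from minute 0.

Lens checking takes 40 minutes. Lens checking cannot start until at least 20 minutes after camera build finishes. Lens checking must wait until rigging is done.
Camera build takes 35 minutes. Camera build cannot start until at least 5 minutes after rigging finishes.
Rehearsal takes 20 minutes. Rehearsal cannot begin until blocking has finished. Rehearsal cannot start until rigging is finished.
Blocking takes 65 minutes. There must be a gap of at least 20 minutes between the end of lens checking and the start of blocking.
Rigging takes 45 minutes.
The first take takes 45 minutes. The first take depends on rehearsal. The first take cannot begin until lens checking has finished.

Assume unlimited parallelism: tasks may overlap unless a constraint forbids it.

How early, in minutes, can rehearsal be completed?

Rigging has no prerequisites, so it starts at minute 0 and finishes at minute 45.
Camera build waits on rigging (finishes minute 45, plus 5-minute gap → minute 50), so it starts at minute 50 and finishes at 50 + 35 = minute 85.
For lens checking: camera build (finishes minute 85, plus 20-minute gap → minute 105); rigging (finishes minute 45). Taking the maximum gives a start of minute 105, and it finishes at 105 + 40 = minute 145.
Blocking cannot begin until lens checking (finishes minute 145, plus 20-minute gap → minute 165). It runs from minute 165 to 165 + 65 = minute 230.
Rehearsal needs all of blocking (finishes minute 230); rigging (finishes minute 45). That puts its earliest start at minute 230; it finishes at 230 + 20 = minute 250.

250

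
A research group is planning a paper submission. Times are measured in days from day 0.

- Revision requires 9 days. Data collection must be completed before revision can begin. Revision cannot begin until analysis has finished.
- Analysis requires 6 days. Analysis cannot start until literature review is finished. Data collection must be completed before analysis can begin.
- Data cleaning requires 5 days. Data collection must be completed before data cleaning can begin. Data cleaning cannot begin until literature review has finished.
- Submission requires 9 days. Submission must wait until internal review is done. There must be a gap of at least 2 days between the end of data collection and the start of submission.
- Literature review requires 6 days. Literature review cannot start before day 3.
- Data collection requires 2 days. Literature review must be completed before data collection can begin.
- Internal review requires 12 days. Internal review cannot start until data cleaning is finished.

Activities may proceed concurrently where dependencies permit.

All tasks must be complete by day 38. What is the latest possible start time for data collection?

Nothing follows submission; the deadline of day 38 is its only limit. It must start by 38 − 9 = day 29.
Internal review has to be done before submission (must start by day 29). That means finishing by day 29, i.e. starting by 29 − 12 = day 17.
Data cleaning must finish before internal review (must start by day 17). With a 5-day duration, data cleaning must start by 17 − 5 = day 12.
Nothing follows revision; the deadline of day 38 is its only limit. It must start by 38 − 9 = day 29.
Analysis has to be done before revision (must start by day 29). That means finishing by day 29, i.e. starting by 29 − 6 = day 23.
Data collection feeds data cleaning (must start by day 12); analysis (must start by day 23); revision (must start by day 29); submission (must start by day 29, minus 2-day gap → day 27). Taking the minimum, data collection must finish by day 12 and start by 12 − 2 = day 10.

10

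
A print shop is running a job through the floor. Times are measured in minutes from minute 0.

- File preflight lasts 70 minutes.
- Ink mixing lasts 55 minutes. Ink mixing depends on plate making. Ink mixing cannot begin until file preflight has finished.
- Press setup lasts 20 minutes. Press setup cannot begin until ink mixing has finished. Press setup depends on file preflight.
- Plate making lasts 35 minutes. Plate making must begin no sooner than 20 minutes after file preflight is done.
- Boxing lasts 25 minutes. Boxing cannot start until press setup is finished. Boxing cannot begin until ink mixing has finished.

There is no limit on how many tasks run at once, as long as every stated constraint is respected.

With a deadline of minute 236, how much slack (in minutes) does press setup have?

Nothing blocks file preflight, so it runs from minute 0 to minute 70.
Plate making waits on file preflight (finishes minute 70, plus 20-minute gap → minute 90), so it starts at minute 90 and finishes at 90 + 35 = minute 125.
Ink mixing needs all of plate making (finishes minute 125); file preflight (finishes minute 70). That puts its earliest start at minute 125; it finishes at 125 + 55 = minute 180.
Press setup has to wait for ink mixing (finishes minute 180); file preflight (finishes minute 70). The latest of these is minute 180, so press setup runs minute 180 to 180 + 20 = minute 200.

Working backward from the deadline:
Boxing has no dependents, so it just needs to finish by minute 236. Starting by 236 − 25 = minute 211 achieves that.
Press setup feeds into boxing (must start by minute 211); so press setup must finish by minute 211 and therefore start by minute 191.
So press setup can start as early as minute 180 and as late as minute 191, giving 191 − 180 = 11 minutes of slack.

11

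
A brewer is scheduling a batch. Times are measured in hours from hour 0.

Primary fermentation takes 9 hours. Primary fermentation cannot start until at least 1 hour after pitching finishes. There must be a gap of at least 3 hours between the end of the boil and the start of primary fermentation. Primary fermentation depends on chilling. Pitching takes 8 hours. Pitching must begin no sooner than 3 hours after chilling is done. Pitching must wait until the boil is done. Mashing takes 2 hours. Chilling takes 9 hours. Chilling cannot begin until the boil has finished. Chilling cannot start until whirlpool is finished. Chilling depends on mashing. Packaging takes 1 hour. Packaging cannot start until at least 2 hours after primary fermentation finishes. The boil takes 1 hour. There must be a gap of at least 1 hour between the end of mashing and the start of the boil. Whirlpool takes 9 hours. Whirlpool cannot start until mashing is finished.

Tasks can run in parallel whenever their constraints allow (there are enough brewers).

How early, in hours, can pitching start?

Mashing can start immediately at hour 0; it finishes at hour 2.
Whirlpool waits on mashing (finishes hour 2), so it starts at hour 2 and finishes at 2 + 9 = hour 11.
The boil waits on mashing (finishes hour 2, plus 1-hour gap → hour 3), so it starts at hour 3 and finishes at 3 + 1 = hour 4.
Chilling needs all of the boil (finishes hour 4); whirlpool (finishes hour 11); mashing (finishes hour 2). That puts its earliest start at hour 11; it finishes at 11 + 9 = hour 20.
Pitching waits on chilling (finishes hour 20, plus 3-hour gap → hour 23); the boil (finishes hour 4). The latest of these is hour 23, which is the earliest pitching can start.

23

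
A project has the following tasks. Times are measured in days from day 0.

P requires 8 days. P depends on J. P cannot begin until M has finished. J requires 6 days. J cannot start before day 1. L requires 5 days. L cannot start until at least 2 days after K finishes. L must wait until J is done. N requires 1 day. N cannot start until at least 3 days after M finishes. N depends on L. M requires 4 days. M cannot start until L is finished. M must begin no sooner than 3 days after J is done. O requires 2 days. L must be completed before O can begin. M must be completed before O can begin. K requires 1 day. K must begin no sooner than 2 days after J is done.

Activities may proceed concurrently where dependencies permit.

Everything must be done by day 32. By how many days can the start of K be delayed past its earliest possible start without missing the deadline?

3

J waits on its own release at day 1, so it starts at day 1 and finishes at 1 + 6 = day 7.
K cannot begin until J (finishes day 7, plus 2-day gap → day 9). It runs from day 9 to 9 + 1 = day 10.

Working backward from the deadline:
N must finish by day 32; it takes 1 day, so it must start by 32 − 1 = day 31.
O must finish by day 32; it takes 2 days, so it must start by 32 − 2 = day 30.
P has no dependents, so it just needs to finish by day 32. Starting by 32 − 8 = day 24 achieves that.
M feeds N (must start by day 31, minus 3-day gap → day 28); O (must start by day 30); P (must start by day 24). Taking the minimum, M must finish by day 24 and start by 24 − 4 = day 20.
L must finish in time for M (must start by day 20); N (must start by day 31); O (must start by day 30). The tightest is day 20, so L must start by 20 − 5 = day 15.
Since L (must start by day 15, minus 2-day gap → day 13) depends on it, K must finish by day 13. Backing off its 1-day duration gives a latest start of day 12.
So K can start as early as day 9 and as late as day 12, giving 12 − 9 = 3 days of slack.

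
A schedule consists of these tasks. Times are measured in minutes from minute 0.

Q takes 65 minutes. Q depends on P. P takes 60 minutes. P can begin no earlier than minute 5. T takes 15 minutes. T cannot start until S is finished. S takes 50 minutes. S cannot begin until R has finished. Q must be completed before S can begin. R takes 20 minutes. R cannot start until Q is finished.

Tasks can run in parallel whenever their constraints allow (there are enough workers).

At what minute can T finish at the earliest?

215

P waits on its own release at minute 5, so it starts at minute 5 and finishes at 5 + 60 = minute 65.
Q waits on P (finishes minute 65), so it starts at minute 65 and finishes at 65 + 65 = minute 130.
R waits on Q (finishes minute 130), so it starts at minute 130 and finishes at 130 + 20 = minute 150.
S cannot start until R (finishes minute 150); Q (finishes minute 130). The controlling bound is minute 150, so S finishes at 150 + 50 = minute 200.
T cannot begin until S (finishes minute 200). It runs from minute 200 to 200 + 15 = minute 215.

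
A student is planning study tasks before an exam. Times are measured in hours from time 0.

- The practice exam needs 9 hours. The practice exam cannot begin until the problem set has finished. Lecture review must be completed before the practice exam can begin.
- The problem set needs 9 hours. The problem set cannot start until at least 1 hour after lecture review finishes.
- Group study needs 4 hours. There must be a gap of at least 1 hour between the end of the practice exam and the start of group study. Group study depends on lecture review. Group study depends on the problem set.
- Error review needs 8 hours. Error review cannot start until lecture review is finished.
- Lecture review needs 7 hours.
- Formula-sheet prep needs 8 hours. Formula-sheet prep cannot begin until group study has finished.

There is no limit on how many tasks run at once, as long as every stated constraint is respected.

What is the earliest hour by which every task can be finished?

Nothing blocks lecture review, so it runs from hour 0 to hour 7.
Error review waits on lecture review (finishes hour 7), so it starts at hour 7 and finishes at 7 + 8 = hour 15.
The problem set waits on lecture review (finishes hour 7, plus 1-hour gap → hour 8), so it starts at hour 8 and finishes at 8 + 9 = hour 17.
The practice exam cannot start until the problem set (finishes hour 17); lecture review (finishes hour 7). The controlling bound is hour 17, so the practice exam finishes at 17 + 9 = hour 26.
Group study cannot start until the practice exam (finishes hour 26, plus 1-hour gap → hour 27); lecture review (finishes hour 7); the problem set (finishes hour 17). The controlling bound is hour 27, so group study finishes at 27 + 4 = hour 31.
Formula-sheet prep cannot begin until group study (finishes hour 31). It runs from hour 31 to 31 + 8 = hour 39.
All tasks are finished once the last one completes. Finish times: Lecture review at 7, The problem set at 17, The practice exam at 26, Error review at 15, Group study at 31, Formula-sheet prep at 39. The latest is hour 39.

39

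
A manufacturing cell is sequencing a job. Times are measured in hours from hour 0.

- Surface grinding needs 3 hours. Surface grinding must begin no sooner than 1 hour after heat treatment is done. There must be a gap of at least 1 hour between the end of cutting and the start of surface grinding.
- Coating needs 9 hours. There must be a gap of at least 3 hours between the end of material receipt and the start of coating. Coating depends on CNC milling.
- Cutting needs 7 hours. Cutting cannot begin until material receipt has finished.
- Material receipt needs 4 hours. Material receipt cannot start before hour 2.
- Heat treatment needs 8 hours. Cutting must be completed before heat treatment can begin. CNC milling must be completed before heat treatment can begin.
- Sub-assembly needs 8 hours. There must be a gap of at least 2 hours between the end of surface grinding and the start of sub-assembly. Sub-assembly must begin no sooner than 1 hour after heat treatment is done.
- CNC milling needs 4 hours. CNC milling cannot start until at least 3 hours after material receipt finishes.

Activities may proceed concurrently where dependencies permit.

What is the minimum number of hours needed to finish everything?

Material receipt cannot begin until its own release at hour 2. It runs from hour 2 to 2 + 4 = hour 6.
CNC milling waits on material receipt (finishes hour 6, plus 3-hour gap → hour 9), so it starts at hour 9 and finishes at 9 + 4 = hour 13.
Coating cannot start until material receipt (finishes hour 6, plus 3-hour gap → hour 9); CNC milling (finishes hour 13). The controlling bound is hour 13, so coating finishes at 13 + 9 = hour 22.
After material receipt (finishes hour 6), cutting can start at hour 6 and finishes at hour 13.
Heat treatment needs all of cutting (finishes hour 13); CNC milling (finishes hour 13). That puts its earliest start at hour 13; it finishes at 13 + 8 = hour 21.
For surface grinding: heat treatment (finishes hour 21, plus 1-hour gap → hour 22); cutting (finishes hour 13, plus 1-hour gap → hour 14). Taking the maximum gives a start of hour 22, and it finishes at 22 + 3 = hour 25.
Sub-assembly cannot start until surface grinding (finishes hour 25, plus 2-hour gap → hour 27); heat treatment (finishes hour 21, plus 1-hour gap → hour 22). The controlling bound is hour 27, so sub-assembly finishes at 27 + 8 = hour 35.
All tasks are finished once the last one completes. Finish times: Material receipt at 6, Cutting at 13, CNC milling at 13, Heat treatment at 21, Surface grinding at 25, Coating at 22, Sub-assembly at 35. The latest is hour 35.

35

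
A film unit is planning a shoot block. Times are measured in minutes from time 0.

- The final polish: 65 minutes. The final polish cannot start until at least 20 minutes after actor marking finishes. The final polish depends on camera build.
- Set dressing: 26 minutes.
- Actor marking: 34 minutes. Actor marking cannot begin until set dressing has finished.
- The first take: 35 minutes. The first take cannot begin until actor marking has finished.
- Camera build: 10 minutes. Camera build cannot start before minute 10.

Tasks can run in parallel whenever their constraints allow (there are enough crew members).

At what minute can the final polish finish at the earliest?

Camera build waits on its own release at minute 10, so it starts at minute 10 and finishes at 10 + 10 = minute 20.
Nothing blocks set dressing, so it runs from minute 0 to minute 26.
Actor marking waits on set dressing (finishes minute 26), so it starts at minute 26 and finishes at 26 + 34 = minute 60.
For the final polish: actor marking (finishes minute 60, plus 20-minute gap → minute 80); camera build (finishes minute 20). Taking the maximum gives a start of minute 80, and it finishes at 80 + 65 = minute 145.

145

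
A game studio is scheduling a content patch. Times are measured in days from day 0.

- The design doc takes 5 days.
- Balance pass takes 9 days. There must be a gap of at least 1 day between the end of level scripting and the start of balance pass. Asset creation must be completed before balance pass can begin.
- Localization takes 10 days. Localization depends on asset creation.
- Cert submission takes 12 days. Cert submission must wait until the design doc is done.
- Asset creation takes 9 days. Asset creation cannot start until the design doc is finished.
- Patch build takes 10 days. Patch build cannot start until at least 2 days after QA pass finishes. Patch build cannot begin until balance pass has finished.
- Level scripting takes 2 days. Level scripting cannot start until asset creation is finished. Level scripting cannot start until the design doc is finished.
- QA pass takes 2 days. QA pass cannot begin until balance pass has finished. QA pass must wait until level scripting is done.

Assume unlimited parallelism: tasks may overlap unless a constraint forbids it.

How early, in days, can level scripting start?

The design doc has no prerequisites, so it starts at day 0 and finishes at day 5.
Asset creation cannot begin until the design doc (finishes day 5). It runs from day 5 to 5 + 9 = day 14.
Level scripting waits on asset creation (finishes day 14); the design doc (finishes day 5). The latest of these is day 14, which is the earliest level scripting can start.

14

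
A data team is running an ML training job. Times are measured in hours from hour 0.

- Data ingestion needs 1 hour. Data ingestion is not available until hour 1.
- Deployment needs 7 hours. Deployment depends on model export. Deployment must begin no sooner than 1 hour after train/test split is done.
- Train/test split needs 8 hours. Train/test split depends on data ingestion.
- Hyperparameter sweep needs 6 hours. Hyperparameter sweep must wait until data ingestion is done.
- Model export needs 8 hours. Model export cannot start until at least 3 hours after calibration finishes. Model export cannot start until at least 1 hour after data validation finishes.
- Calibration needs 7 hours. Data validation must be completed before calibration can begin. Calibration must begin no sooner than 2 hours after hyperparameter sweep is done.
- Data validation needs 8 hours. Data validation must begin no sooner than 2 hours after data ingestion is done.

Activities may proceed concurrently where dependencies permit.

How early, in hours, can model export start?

22

After its own release at hour 1, data ingestion can start at hour 1 and finishes at hour 2.
Hyperparameter sweep waits on data ingestion (finishes hour 2), so it starts at hour 2 and finishes at 2 + 6 = hour 8.
Data validation cannot begin until data ingestion (finishes hour 2, plus 2-hour gap → hour 4). It runs from hour 4 to 4 + 8 = hour 12.
For calibration: data validation (finishes hour 12); hyperparameter sweep (finishes hour 8, plus 2-hour gap → hour 10). Taking the maximum gives a start of hour 12, and it finishes at 12 + 7 = hour 19.
Model export waits on calibration (finishes hour 19, plus 3-hour gap → hour 22); data validation (finishes hour 12, plus 1-hour gap → hour 13). The latest of these is hour 22, which is the earliest model export can start.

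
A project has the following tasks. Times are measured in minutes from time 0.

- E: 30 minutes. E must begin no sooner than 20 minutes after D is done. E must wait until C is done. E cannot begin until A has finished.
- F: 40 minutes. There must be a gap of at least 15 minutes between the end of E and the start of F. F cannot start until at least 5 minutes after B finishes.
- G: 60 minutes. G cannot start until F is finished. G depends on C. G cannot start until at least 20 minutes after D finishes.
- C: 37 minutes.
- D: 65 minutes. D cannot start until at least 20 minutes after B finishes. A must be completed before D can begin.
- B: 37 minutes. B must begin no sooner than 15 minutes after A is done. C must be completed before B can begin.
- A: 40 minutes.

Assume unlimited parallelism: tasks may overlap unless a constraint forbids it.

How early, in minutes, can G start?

282

C can start immediately at minute 0; it finishes at minute 37.
A has no prerequisites, so it starts at minute 0 and finishes at minute 40.
B cannot start until A (finishes minute 40, plus 15-minute gap → minute 55); C (finishes minute 37). The controlling bound is minute 55, so B finishes at 55 + 37 = minute 92.
D cannot start until B (finishes minute 92, plus 20-minute gap → minute 112); A (finishes minute 40). The controlling bound is minute 112, so D finishes at 112 + 65 = minute 177.
For E: D (finishes minute 177, plus 20-minute gap → minute 197); C (finishes minute 37); A (finishes minute 40). Taking the maximum gives a start of minute 197, and it finishes at 197 + 30 = minute 227.
For F: E (finishes minute 227, plus 15-minute gap → minute 242); B (finishes minute 92, plus 5-minute gap → minute 97). Taking the maximum gives a start of minute 242, and it finishes at 242 + 40 = minute 282.
G waits on F (finishes minute 282); C (finishes minute 37); D (finishes minute 177, plus 20-minute gap → minute 197). The latest of these is minute 282, which is the earliest G can start.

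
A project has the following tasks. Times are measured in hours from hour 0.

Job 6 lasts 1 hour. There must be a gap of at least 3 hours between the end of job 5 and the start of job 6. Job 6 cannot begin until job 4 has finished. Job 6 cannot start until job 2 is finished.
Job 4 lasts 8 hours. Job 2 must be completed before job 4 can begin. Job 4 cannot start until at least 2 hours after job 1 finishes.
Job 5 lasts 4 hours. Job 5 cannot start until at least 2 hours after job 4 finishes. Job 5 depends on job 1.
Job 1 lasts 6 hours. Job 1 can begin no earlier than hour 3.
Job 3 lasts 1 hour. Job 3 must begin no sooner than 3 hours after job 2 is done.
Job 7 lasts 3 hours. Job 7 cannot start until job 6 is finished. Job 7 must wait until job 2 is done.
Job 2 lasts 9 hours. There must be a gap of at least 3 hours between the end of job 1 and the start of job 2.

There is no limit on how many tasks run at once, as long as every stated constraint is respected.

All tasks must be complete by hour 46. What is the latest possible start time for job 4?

25

Nothing follows job 7; the deadline of hour 46 is its only limit. It must start by 46 − 3 = hour 43.
Job 6 has to be done before job 7 (must start by hour 43). That means finishing by hour 43, i.e. starting by 43 − 1 = hour 42.
Job 5 has to be done before job 6 (must start by hour 42, minus 3-hour gap → hour 39). That means finishing by hour 39, i.e. starting by 39 − 4 = hour 35.
Job 4 must finish in time for job 5 (must start by hour 35, minus 2-hour gap → hour 33); job 6 (must start by hour 42). The tightest is hour 33, so job 4 must start by 33 − 8 = hour 25.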